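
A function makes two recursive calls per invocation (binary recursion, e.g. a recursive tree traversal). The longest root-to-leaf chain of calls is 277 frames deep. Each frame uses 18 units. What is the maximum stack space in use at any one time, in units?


Binary recursion: the two calls run one after the other, so only one root-to-leaf chain of frames is on the stack at a time.
Maximum depth (longest chain) = 277 frames
Each frame = 18 units
Max stack space = 277 * 18 = 4986


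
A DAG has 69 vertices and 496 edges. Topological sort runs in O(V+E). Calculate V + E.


V = 69 (vertex processing)
E = 496 (edge processing)
V + E = 69 + 496 = 565


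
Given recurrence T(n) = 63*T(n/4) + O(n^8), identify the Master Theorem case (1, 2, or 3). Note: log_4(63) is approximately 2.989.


Master Theorem parameters: a=63, b=4, c=8
log_b(a) = 2.989
Compare b^c with a: 4^8 = 65536 > 63, so c > log_b(a).
Comparing c=8 vs log_b(a)=2.989:
8 > 2.989 => Case 3
Result: T(n) = O(n^8)
Master Theorem case = 3


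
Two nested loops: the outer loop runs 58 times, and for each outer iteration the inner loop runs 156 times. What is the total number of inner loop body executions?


Outer loop: 58 iterations
Inner loop: 156 iterations per outer iteration
Total = 58 * 156 = 9048


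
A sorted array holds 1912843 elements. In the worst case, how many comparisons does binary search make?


Halving sequence: 1912843 -> 956421 -> 478210 -> 239105 -> 119552 -> 59776 -> 29888 -> 14944 -> 7472 -> 3736 -> 1868 -> 934 -> 467 -> 233 -> 116 -> 58 -> 29 -> 14 -> 7 -> 3 -> 1
Number of halvings = 20
Max comparisons = 20 + 1 = 21


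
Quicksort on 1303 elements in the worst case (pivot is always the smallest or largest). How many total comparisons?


In the worst case, each partition step picks the worst pivot:
  Partition 1: 1302 comparisons (n-1 elements to compare)
  Partition 2: 1301 comparisons
  Partition 3: 1300 comparisons
  Partition 4: 1299 comparisons
  Partition 5: 1298 comparisons
  ...
  Last partition: 0 comparisons
Total = (n-1) + (n-2) + ... + 1 + 0 = n*(n-1)/2
= 1303*1302/2 = 848253


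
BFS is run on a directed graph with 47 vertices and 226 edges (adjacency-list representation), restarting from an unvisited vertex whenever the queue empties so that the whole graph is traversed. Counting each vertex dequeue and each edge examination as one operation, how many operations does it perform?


A full BFS traversal dequeues each vertex exactly once and examines each directed edge exactly once.
V = 47 (vertex processing cost)
E = 226 (edge examination cost)
Total operations proportional to V + E = 47 + 226 = 273


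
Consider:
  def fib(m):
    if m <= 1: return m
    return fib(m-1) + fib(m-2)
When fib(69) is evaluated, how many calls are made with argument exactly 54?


Let N(m) = number of times fib(m) is called while evaluating fib(69).
N(69) = 1 (the initial call).
N(68) = 1 (only fib(69) calls it).
For 1 <= m <= 67: fib(m) is called by fib(m+1) and fib(m+2), so
  N(m) = N(m+1) + N(m+2).
fib(0) is called only by fib(2), so N(0) = N(2).
Walk down from m=69:
  N(69)=1, N(68)=1, N(67)=2, N(66)=3, N(65)=5, N(64)=8, N(63)=13, N(62)=21, N(61)=34, N(60)=55, N(59)=89, N(58)=144, N(57)=233, N(56)=377, N(55)=610, N(54)=987
N(54) = 987


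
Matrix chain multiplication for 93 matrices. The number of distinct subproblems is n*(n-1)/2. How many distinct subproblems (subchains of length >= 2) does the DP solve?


Subproblems are indexed by (i, j) where i < j.
Number of such pairs = n*(n-1)/2
= 93 * 92 / 2
= 4278


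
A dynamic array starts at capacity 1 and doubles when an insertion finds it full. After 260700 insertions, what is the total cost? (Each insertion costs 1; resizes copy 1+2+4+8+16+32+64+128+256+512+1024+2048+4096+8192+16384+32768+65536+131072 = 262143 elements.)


Insertion cost: 260700 (one per element)
Resizes occur just before inserting elements 2, 3, 5, 9, ...
Elements copied at each resize: 1 + 2 + 4 + 8 + 16 + 32 + 64 + 128 + 256 + 512 + 1024 + 2048 + 4096 + 8192 + 16384 + 32768 + 65536 + 131072
Sum of copies = 262143 (geometric series: 2^k - 1)
Total = 260700 + 262143 = 522843


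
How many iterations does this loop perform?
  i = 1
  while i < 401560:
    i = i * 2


The loop variable doubles each iteration:
i = 1 -> 2 -> 4 -> 8 -> 16 -> 32 -> 64 -> 128 -> 256 -> 512 -> 1024 -> 2048 -> 4096 -> 8192 -> 16384 -> 32768 -> 65536 -> 131072 -> 262144 -> 524288 (stop, 524288 >= 401560)
Number of doublings = ceil(log2(401560)) = 19


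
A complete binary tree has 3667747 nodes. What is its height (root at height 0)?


In a complete binary tree, level k holds nodes 2^k .. 2^(k+1)-1 (1-indexed).
Height = floor(log2(n)) = floor(log2(3667747)) = 21
Check: 2^21 = 2097152 <= 3667747 < 4194304 = 2^22


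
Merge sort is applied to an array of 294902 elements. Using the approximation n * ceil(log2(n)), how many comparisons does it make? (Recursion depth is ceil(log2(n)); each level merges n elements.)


Merge sort divides the array into halves recursively.
Number of levels = ceil(log2(294902)) = 19
At each level, approximately n = 294902 comparisons are needed for merging.
Total comparisons ~ n * ceil(log2(n)) = 294902 * 19 = 5603138


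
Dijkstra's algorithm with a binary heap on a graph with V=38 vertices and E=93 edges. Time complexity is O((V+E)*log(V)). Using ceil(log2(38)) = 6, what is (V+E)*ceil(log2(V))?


Dijkstra with a binary heap: each vertex is extracted once, each edge may relax once.
Each heap operation costs O(log V).
V + E = 38 + 93 = 131
ceil(log2(38)) = 6 (since 2^5 = 32 < 38 <= 64 = 2^6)
Total heap work = (V+E) * ceil(log2(V)) = 131 * 6 = 786


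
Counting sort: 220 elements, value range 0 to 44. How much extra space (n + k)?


n = 220 (output array)
k = 45 (count array for 45 distinct values)
Extra space = 220 + 45 = 265


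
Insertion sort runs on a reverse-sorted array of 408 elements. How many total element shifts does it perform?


Sum of shifts = 1 + 2 + 3 + ... + 407
= 408 * 407 / 2
= 166056 / 2
= 83028


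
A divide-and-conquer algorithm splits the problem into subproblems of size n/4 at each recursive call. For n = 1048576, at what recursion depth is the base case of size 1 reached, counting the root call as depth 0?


At each depth, the problem size is divided by 4:
  Depth 0: problem size = 1048576
  Depth 1: problem size = 262144
  Depth 2: problem size = 65536
  Depth 3: problem size = 16384
  Depth 4: problem size = 4096
  Depth 5: problem size = 1024
  Depth 6: problem size = 256
  Depth 7: problem size = 64
  Depth 8: problem size = 16
  Depth 9: problem size = 4
  Depth 10: problem size = 1 (base case)
The base case is reached at depth log_4(1048576) = 10 (the tree has 11 levels counting depth 0, but the depth asked for is 10).
Recursion depth = 10


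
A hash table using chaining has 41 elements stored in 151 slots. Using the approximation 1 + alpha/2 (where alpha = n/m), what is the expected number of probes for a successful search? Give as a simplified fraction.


Load factor alpha = n/m = 41/151
Expected probes = 1 + alpha/2 = 1 + 41/(2*151)
= 1 + 41/302
= 302/302 + 41/302
= 343/302


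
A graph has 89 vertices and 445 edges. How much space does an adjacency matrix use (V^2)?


Adjacency matrix: V x V grid of entries
Space = V^2 = 89^2 = 89 * 89 = 7921


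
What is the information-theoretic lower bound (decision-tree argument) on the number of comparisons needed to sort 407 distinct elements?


A binary decision tree of height h has at most 2^h leaves and needs at least n! of them, so h >= ceil(log2(n!)).
407! is far too large to multiply out, so use Stirling's series:
  ln(n!) ~ n ln n - n + (1/2) ln(2 pi n) + 1/(12n)  (error below 1/(360 n^3), negligible here)
  ln(407) = 6.0088132
  n ln n = 407 * 6.0088132 = 2445.5870
  (1/2) ln(2 pi * 407) = (1/2) ln(2557.2564) = 3.9233
  1/(12*407) = 0.0002
  ln(407!) ~ 2445.5870 - 407 + 3.9233 + 0.0002 = 2042.5105
Convert to base 2: log2(407!) = 2042.5105 / ln 2 = 2042.5105 / 0.69314718 = 2946.7198
ceil(2946.7198) = 2947


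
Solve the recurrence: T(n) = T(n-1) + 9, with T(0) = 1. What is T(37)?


Unrolling the recurrence:
T(37) = T(36) + 9
       = T(35) + 9 + 9
       = T(34) + 9*3
       ...
       = T(0) + 9*37
       = 1 + 333 = 334


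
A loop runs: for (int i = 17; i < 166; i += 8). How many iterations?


Loop starts at i = 17, increments by 8, stops when i >= 166.
Number of iterations = ceil((166 - 17) / 8)
= ceil(149 / 8)
= 19


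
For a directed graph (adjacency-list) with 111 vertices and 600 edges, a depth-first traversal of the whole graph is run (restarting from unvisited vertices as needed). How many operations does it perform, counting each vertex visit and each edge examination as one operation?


A full DFS traversal visits each vertex once and examines each edge once.
V = 111
E = 600
Sum = 111 + 600 = 711


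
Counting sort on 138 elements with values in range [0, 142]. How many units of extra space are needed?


Output array size: 138 (to store sorted result)
Count array size: 143 (one slot per possible value, range 0 to 142)
Total extra space = 138 + 143 = 281


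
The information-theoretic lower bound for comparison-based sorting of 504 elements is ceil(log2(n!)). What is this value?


A binary decision tree of height h has at most 2^h leaves and needs at least n! of them, so h >= ceil(log2(n!)).
504! is far too large to multiply out, so use Stirling's series:
  ln(n!) ~ n ln n - n + (1/2) ln(2 pi n) + 1/(12n)  (error below 1/(360 n^3), negligible here)
  ln(504) = 6.2225763
  n ln n = 504 * 6.2225763 = 3136.1785
  (1/2) ln(2 pi * 504) = (1/2) ln(3166.7254) = 4.0302
  1/(12*504) = 0.0002
  ln(504!) ~ 3136.1785 - 504 + 4.0302 + 0.0002 = 2636.2089
Convert to base 2: log2(504!) = 2636.2089 / ln 2 = 2636.2089 / 0.69314718 = 3803.2455
ceil(3803.2455) = 3804


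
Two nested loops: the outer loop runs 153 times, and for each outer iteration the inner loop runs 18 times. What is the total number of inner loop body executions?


Outer loop: 153 iterations
Inner loop: 18 iterations per outer iteration
Total = 153 * 18 = 2754


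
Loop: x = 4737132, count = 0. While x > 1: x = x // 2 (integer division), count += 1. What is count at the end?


The variable x halves each step:
x = 4737132 -> 2368566 -> 1184283 -> 592141 -> 296070 -> 148035 -> 74017 -> 37008 -> 18504 -> 9252 -> 4626 -> 2313 -> 1156 -> 578 -> 289 -> 144 -> 72 -> 36 -> 18 -> 9 -> 4 -> 2 -> 1
Number of halvings = floor(log2(4737132)) = 22


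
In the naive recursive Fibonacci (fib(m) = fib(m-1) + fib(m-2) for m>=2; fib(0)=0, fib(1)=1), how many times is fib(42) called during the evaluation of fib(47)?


Let N(m) = number of times fib(m) is called while evaluating fib(47).
N(47) = 1 (the initial call).
N(46) = 1 (only fib(47) calls it).
For 1 <= m <= 45: fib(m) is called by fib(m+1) and fib(m+2), so
  N(m) = N(m+1) + N(m+2).
fib(0) is called only by fib(2), so N(0) = N(2).
Walk down from m=47:
  N(47)=1, N(46)=1, N(45)=2, N(44)=3, N(43)=5, N(42)=8
N(42) = 8


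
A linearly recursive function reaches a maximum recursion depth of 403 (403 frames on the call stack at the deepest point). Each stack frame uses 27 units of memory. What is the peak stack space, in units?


Maximum recursion depth = 403 frames
Memory per frame = 27 units
Total stack space = depth * frame_size
= 403 * 27 = 10881


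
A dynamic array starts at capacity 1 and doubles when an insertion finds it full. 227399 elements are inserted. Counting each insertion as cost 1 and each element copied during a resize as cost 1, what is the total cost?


n = 227399
Insertion costs: 227399
Resizes copy 1, 2, 4, ... up to the largest power of 2 that is <= n-1 = 227398, i.e. 131072.
Copy costs = 1 + 2 + 4 + 8 + 16 + 32 + 64 + 128 + 256 + 512 + 1024 + 2048 + 4096 + 8192 + 16384 + 32768 + 65536 + 131072 = 262143
Total = 227399 + 262143 = 489542


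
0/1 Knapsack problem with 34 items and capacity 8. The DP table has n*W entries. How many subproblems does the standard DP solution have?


The DP table is indexed by (item, capacity).
Rows: 34 items
Columns: 8 capacity values (1 to W)
Total subproblems = 34 * 8 = 272


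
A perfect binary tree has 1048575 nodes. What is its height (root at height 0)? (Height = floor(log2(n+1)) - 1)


For a perfect binary tree of height h: n = 2^(h+1) - 1, so h = log2(n+1) - 1.
  n + 1 = 1048576 = 2^20
  log2(1048576) = 20
  height = 20 - 1 = 19


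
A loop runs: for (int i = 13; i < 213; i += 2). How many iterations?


Loop starts at i = 13, increments by 2, stops when i >= 213.
Number of iterations = ceil((213 - 13) / 2)
= ceil(200 / 2)
= 100


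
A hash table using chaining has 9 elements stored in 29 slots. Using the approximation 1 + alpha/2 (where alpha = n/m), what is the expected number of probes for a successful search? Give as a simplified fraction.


Load factor alpha = n/m = 9/29
Expected probes = 1 + alpha/2 = 1 + 9/(2*29)
= 1 + 9/58
= 58/58 + 9/58
= 67/58


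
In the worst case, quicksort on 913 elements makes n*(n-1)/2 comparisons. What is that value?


Sum of comparisons per partition:
912 + 911 + ... + 1 + 0
= 913 * (913 - 1) / 2
= 913 * 912 / 2
= 416328


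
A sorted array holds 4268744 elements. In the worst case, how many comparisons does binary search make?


Halving sequence: 4268744 -> 2134372 -> 1067186 -> 533593 -> 266796 -> 133398 -> 66699 -> 33349 -> 16674 -> 8337 -> 4168 -> 2084 -> 1042 -> 521 -> 260 -> 130 -> 65 -> 32 -> 16 -> 8 -> 4 -> 2 -> 1
Number of halvings = 22
Max comparisons = 22 + 1 = 23


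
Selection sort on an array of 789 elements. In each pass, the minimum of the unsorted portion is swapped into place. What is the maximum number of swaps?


Selection sort performs one swap per pass:
  Pass 1: find min in positions 0 to 788, swap with position 0
  Pass 2: find min in positions 1 to 788, swap with position 1
  Pass 3: find min in positions 2 to 788, swap with position 2
  Pass 4: find min in positions 3 to 788, swap with position 3
  Pass 5: find min in positions 4 to 788, swap with position 4
  ... (783 more passes)
Total passes (and swaps) = n - 1 = 789 - 1 = 788


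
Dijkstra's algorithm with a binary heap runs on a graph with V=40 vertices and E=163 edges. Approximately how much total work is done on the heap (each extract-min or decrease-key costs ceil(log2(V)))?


Dijkstra with a binary heap: each vertex is extracted once, each edge may relax once.
Each heap operation costs O(log V).
V + E = 40 + 163 = 203
ceil(log2(40)) = 6 (since 2^5 = 32 < 40 <= 64 = 2^6)
Total heap work = (V+E) * ceil(log2(V)) = 203 * 6 = 1218


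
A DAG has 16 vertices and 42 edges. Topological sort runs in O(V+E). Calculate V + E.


V = 16 (vertex processing)
E = 42 (edge processing)
V + E = 16 + 42 = 58


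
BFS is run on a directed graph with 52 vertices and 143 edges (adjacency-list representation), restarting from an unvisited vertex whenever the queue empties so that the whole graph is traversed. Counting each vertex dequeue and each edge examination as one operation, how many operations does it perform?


A full BFS traversal dequeues each vertex exactly once and examines each directed edge exactly once.
V = 52 (vertex processing cost)
E = 143 (edge examination cost)
Total operations proportional to V + E = 52 + 143 = 195


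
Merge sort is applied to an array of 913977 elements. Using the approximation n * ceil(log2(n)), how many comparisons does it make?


Merge sort divides the array into halves recursively.
Number of levels = ceil(log2(913977)) = 20
At each level, approximately n = 913977 comparisons are needed for merging.
Total comparisons ~ n * ceil(log2(n)) = 913977 * 20 = 18279540


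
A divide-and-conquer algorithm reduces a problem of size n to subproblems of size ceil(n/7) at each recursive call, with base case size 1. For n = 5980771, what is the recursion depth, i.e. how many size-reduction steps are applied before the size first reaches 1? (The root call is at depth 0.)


Each step divides the size by 7 (rounding up); after k steps the size is ceil(n/7^k), which equals 1 exactly when 7^k >= n.
So the depth is the smallest k with 7^k >= 5980771, i.e. ceil(log_7(5980771)).
7^8 = 5764801 < 5980771 <= 40353607 = 7^9
Recursion depth = 9


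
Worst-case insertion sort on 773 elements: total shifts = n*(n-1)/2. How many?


Sum of shifts = 1 + 2 + 3 + ... + 772
= 773 * 772 / 2
= 596756 / 2
= 298378


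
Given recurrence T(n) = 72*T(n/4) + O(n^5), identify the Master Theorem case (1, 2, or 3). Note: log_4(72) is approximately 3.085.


Master Theorem parameters: a=72, b=4, c=5
log_b(a) = 3.085
Compare b^c with a: 4^5 = 1024 > 72, so c > log_b(a).
Comparing c=5 vs log_b(a)=3.085:
5 > 3.085 => Case 3
Result: T(n) = O(n^5)
Master Theorem case = 3


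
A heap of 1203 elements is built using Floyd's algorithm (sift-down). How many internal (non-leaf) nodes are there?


Leaf nodes occupy roughly half the array.
Sift-down is called for each internal node, starting from the last one.
Internal nodes = floor(n/2) = floor(1203/2) = 601


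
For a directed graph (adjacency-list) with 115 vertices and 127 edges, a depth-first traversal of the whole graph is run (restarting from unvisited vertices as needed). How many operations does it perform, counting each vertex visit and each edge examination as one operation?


A full DFS traversal visits each vertex once and examines each edge once.
V = 115
E = 127
Sum = 115 + 127 = 242


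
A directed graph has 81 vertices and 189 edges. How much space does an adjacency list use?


Adjacency list: one list head per vertex + one entry per edge
Vertex heads: 81
Edge entries: 189
Total = 81 + 189 = 270


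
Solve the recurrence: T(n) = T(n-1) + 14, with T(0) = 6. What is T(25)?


Unrolling the recurrence:
T(25) = T(24) + 14
       = T(23) + 14 + 14
       = T(22) + 14*3
       ...
       = T(0) + 14*25
       = 6 + 350 = 356


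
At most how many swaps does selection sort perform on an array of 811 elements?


Each of the 810 passes places one element in its final position.
Pass 1: swap minimum into position 0
Pass 2: swap minimum of remaining into position 1
...
Pass 810: last two elements, one swap
Maximum swaps = 811 - 1 = 810


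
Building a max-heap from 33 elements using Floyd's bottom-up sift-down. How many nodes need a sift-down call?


In a heap of 33 elements (0-indexed array):
  Last element index: 32
  Parent of last element: floor((32 - 1) / 2) = 15
  Internal nodes: indices 0 to 15
  Count = floor(33/2) = 16


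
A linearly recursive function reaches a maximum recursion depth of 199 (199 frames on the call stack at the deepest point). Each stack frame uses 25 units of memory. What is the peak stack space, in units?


Maximum recursion depth = 199 frames
Memory per frame = 25 units
Total stack space = depth * frame_size
= 199 * 25 = 4975


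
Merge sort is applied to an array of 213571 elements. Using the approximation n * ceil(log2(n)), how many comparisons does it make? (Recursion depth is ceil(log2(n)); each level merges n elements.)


Merge sort divides the array into halves recursively.
Number of levels = ceil(log2(213571)) = 18
At each level, approximately n = 213571 comparisons are needed for merging.
Total comparisons ~ n * ceil(log2(n)) = 213571 * 18 = 3844278


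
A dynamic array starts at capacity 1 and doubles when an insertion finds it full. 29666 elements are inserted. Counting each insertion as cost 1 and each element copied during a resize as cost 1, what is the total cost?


n = 29666
Insertion costs: 29666
Resizes copy 1, 2, 4, ... up to the largest power of 2 that is <= n-1 = 29665, i.e. 16384.
Copy costs = 1 + 2 + 4 + 8 + 16 + 32 + 64 + 128 + 256 + 512 + 1024 + 2048 + 4096 + 8192 + 16384 = 32767
Total = 29666 + 32767 = 62433


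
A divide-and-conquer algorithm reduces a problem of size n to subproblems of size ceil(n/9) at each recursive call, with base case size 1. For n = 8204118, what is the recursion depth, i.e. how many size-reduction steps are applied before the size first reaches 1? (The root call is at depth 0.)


Each step divides the size by 9 (rounding up); after k steps the size is ceil(n/9^k), which equals 1 exactly when 9^k >= n.
So the depth is the smallest k with 9^k >= 8204118, i.e. ceil(log_9(8204118)).
9^7 = 4782969 < 8204118 <= 43046721 = 9^8
Recursion depth = 8


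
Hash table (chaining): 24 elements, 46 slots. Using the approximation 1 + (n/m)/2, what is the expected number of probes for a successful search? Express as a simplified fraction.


Computing expected probes:
alpha = 24/46
= 1 + alpha/2
= 1 + 24/(2*46)
= (2*46 + 24) / (2*46)
= 116/92 = 29/23


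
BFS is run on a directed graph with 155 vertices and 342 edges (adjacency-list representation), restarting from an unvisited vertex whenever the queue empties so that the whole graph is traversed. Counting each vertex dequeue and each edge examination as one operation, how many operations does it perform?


A full BFS traversal dequeues each vertex exactly once and examines each directed edge exactly once.
V = 155 (vertex processing cost)
E = 342 (edge examination cost)
Total operations proportional to V + E = 155 + 342 = 497


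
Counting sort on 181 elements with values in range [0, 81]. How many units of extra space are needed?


Output array size: 181 (to store sorted result)
Count array size: 82 (one slot per possible value, range 0 to 81)
Total extra space = 181 + 82 = 263


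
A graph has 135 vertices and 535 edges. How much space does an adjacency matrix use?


Adjacency matrix: V x V grid of entries
Space = V^2 = 135^2 = 135 * 135 = 18225


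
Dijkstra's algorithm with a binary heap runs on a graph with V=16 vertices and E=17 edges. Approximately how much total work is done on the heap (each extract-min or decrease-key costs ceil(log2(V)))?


Dijkstra with a binary heap: each vertex is extracted once, each edge may relax once.
Each heap operation costs O(log V).
V + E = 16 + 17 = 33
ceil(log2(16)) = 4 (since 2^3 = 8 < 16 <= 16 = 2^4)
Total heap work = (V+E) * ceil(log2(V)) = 33 * 4 = 132


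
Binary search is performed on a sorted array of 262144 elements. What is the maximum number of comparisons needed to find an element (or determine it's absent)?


Binary search halves the search space each comparison:
  Step 1: search space = 262144 -> 131072
  Step 2: search space = 131072 -> 65536
  Step 3: search space = 65536 -> 32768
  Step 4: search space = 32768 -> 16384
  Step 5: search space = 16384 -> 8192
  Step 6: search space = 8192 -> 4096
  Step 7: search space = 4096 -> 2048
  Step 8: search space = 2048 -> 1024
  Step 9: search space = 1024 -> 512
  Step 10: search space = 512 -> 256
  Step 11: search space = 256 -> 128
  Step 12: search space = 128 -> 64
  Step 13: search space = 64 -> 32
  Step 14: search space = 32 -> 16
  Step 15: search space = 16 -> 8
  Step 16: search space = 8 -> 4
  Step 17: search space = 4 -> 2
  Step 18: search space = 2 -> 1
  Step 19: search space = 1 (final check)
Maximum comparisons = floor(log2(262144)) + 1 = 18 + 1 = 19


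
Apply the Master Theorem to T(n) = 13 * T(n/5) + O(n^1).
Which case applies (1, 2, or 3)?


The Master Theorem: T(n) = a*T(n/b) + O(n^c)
  a = 13, b = 5, c = 1
log_b(a) = log_5(13) ~ 1.594
Compare b^c with a: 5^1 = 5 < 13, so c < log_b(a).
Since c < log_b(a), Case 1 applies.
T(n) = O(n^(log_5 13)) ~ O(n^1.594)
Master Theorem case = 1


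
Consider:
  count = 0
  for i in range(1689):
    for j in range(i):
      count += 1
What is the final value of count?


For each i, the inner loop runs i times:
  i=0: inner runs 0 times
  i=1: inner runs 1 time
  i=2: inner runs 2 times
  i=3: inner runs 3 times
  i=4: inner runs 4 times
  i=5: inner runs 5 times
  i=6: inner runs 6 times
  i=7: inner runs 7 times
  ...
Total = 0 + 1 + 2 + ... + 1688 = 1689*(1689-1)/2 = 1425516


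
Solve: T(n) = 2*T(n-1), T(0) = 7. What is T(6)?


Unrolling:
T(6) = 2*T(5) = 2^2*T(4) = ... = 2^6*T(0)
= 2^6 * 7
= 64 * 7 = 448


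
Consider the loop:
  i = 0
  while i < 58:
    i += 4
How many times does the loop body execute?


Starting at i = 0, each iteration adds 4.
Iterations until i >= 58:
  Iteration 1: i = 0 -> i = 4
  Iteration 2: i = 4 -> i = 8
  Iteration 3: i = 8 -> i = 12
  Iteration 4: i = 12 -> i = 16
  Iteration 5: i = 16 -> i = 20
  Iteration 6: i = 20 -> i = 24
  Iteration 7: i = 24 -> i = 28
  Iteration 8: i = 28 -> i = 32
  ... continuing ...
Total iterations = ceil(58/4) = 15


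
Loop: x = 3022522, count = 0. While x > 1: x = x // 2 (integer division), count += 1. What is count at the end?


The variable x halves each step:
x = 3022522 -> 1511261 -> 755630 -> 377815 -> 188907 -> 94453 -> 47226 -> 23613 -> 11806 -> 5903 -> 2951 -> 1475 -> 737 -> 368 -> 184 -> 92 -> 46 -> 23 -> 11 -> 5 -> 2 -> 1
Number of halvings = floor(log2(3022522)) = 21


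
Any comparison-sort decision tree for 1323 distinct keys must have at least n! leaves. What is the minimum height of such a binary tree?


A binary decision tree of height h has at most 2^h leaves and needs at least n! of them, so h >= ceil(log2(n!)).
1323! is far too large to multiply out, so use Stirling's series:
  ln(n!) ~ n ln n - n + (1/2) ln(2 pi n) + 1/(12n)  (error below 1/(360 n^3), negligible here)
  ln(1323) = 7.1876572
  n ln n = 1323 * 7.1876572 = 9509.2705
  (1/2) ln(2 pi * 1323) = (1/2) ln(8312.6542) = 4.5128
  1/(12*1323) = 0.0001
  ln(1323!) ~ 9509.2705 - 1323 + 4.5128 + 0.0001 = 8190.7834
Convert to base 2: log2(1323!) = 8190.7834 / ln 2 = 8190.7834 / 0.69314718 = 11816.8026
ceil(11816.8026) = 11817


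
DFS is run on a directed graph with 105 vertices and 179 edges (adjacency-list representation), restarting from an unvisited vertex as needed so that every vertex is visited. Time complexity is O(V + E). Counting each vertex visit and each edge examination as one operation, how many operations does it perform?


A full DFS traversal processes each vertex exactly once (push/pop on stack).
Each directed edge is examined once.
V = 105, E = 179
V + E = 284


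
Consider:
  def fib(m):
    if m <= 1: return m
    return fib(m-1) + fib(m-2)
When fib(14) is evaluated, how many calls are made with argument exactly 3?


Let N(m) = number of times fib(m) is called while evaluating fib(14).
N(14) = 1 (the initial call).
N(13) = 1 (only fib(14) calls it).
For 1 <= m <= 12: fib(m) is called by fib(m+1) and fib(m+2), so
  N(m) = N(m+1) + N(m+2).
fib(0) is called only by fib(2), so N(0) = N(2).
Walk down from m=14:
  N(14)=1, N(13)=1, N(12)=2, N(11)=3, N(10)=5, N(9)=8, N(8)=13, N(7)=21, N(6)=34, N(5)=55, N(4)=89, N(3)=144
N(3) = 144


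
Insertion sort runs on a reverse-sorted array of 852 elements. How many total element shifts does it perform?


Sum of shifts = 1 + 2 + 3 + ... + 851
= 852 * 851 / 2
= 725052 / 2
= 362526


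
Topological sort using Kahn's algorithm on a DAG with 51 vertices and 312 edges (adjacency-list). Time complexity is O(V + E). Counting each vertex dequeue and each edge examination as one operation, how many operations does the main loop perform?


Kahn's algorithm:
  1. Compute in-degrees: O(V + E)
  2. Process queue: each vertex dequeued once (O(V))
     each edge examined once (O(E))
Total = V + E = 51 + 312 = 363


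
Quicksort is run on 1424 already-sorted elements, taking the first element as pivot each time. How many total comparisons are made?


Sum of comparisons per partition:
1423 + 1422 + ... + 1 + 0
= 1424 * (1424 - 1) / 2
= 1424 * 1423 / 2
= 1013176


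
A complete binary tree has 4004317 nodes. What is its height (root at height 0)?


In a complete binary tree, level k holds nodes 2^k .. 2^(k+1)-1 (1-indexed).
Height = floor(log2(n)) = floor(log2(4004317)) = 21
Check: 2^21 = 2097152 <= 4004317 < 4194304 = 2^22


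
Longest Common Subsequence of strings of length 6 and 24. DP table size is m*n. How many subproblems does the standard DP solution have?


DP table indexed by positions in both strings.
First string: 6 positions
Second string: 24 positions
Total = 6 * 24 = 144


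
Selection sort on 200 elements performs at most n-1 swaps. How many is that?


Each of the 199 passes places one element in its final position.
Pass 1: swap minimum into position 0
Pass 2: swap minimum of remaining into position 1
...
Pass 199: last two elements, one swap
Maximum swaps = 200 - 1 = 199


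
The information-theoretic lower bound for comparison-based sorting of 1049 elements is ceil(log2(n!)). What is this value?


A binary decision tree of height h has at most 2^h leaves and needs at least n! of them, so h >= ceil(log2(n!)).
1049! is far too large to multiply out, so use Stirling's series:
  ln(n!) ~ n ln n - n + (1/2) ln(2 pi n) + 1/(12n)  (error below 1/(360 n^3), negligible here)
  ln(1049) = 6.9555926
  n ln n = 1049 * 6.9555926 = 7296.4166
  (1/2) ln(2 pi * 1049) = (1/2) ln(6591.0614) = 4.3967
  1/(12*1049) = 0.0001
  ln(1049!) ~ 7296.4166 - 1049 + 4.3967 + 0.0001 = 6251.8134
Convert to base 2: log2(1049!) = 6251.8134 / ln 2 = 6251.8134 / 0.69314718 = 9019.4602
ceil(9019.4602) = 9020


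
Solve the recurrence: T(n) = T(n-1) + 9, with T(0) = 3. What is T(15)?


Unrolling the recurrence:
T(15) = T(14) + 9
       = T(13) + 9 + 9
       = T(12) + 9*3
       ...
       = T(0) + 9*15
       = 3 + 135 = 138


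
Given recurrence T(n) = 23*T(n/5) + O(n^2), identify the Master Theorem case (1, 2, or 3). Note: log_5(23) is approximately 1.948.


Master Theorem parameters: a=23, b=5, c=2
log_b(a) = 1.948
Compare b^c with a: 5^2 = 25 > 23, so c > log_b(a).
Comparing c=2 vs log_b(a)=1.948:
2 > 1.948 => Case 3
Result: T(n) = O(n^2)
Master Theorem case = 3


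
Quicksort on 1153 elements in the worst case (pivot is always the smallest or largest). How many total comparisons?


In the worst case, each partition step picks the worst pivot:
  Partition 1: 1152 comparisons (n-1 elements to compare)
  Partition 2: 1151 comparisons
  Partition 3: 1150 comparisons
  Partition 4: 1149 comparisons
  Partition 5: 1148 comparisons
  ...
  Last partition: 0 comparisons
Total = (n-1) + (n-2) + ... + 1 + 0 = n*(n-1)/2
= 1153*1152/2 = 664128


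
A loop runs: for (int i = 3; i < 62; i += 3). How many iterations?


Loop starts at i = 3, increments by 3, stops when i >= 62.
Number of iterations = ceil((62 - 3) / 3)
= ceil(59 / 3)
= 20


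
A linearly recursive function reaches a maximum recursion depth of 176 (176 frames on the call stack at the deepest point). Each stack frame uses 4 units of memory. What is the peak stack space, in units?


Maximum recursion depth = 176 frames
Memory per frame = 4 units
Total stack space = depth * frame_size
= 176 * 4 = 704


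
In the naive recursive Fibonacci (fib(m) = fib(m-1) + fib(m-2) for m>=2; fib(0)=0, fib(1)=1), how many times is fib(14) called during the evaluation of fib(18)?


Let N(m) = number of times fib(m) is called while evaluating fib(18).
N(18) = 1 (the initial call).
N(17) = 1 (only fib(18) calls it).
For 1 <= m <= 16: fib(m) is called by fib(m+1) and fib(m+2), so
  N(m) = N(m+1) + N(m+2).
fib(0) is called only by fib(2), so N(0) = N(2).
Walk down from m=18:
  N(18)=1, N(17)=1, N(16)=2, N(15)=3, N(14)=5
N(14) = 5


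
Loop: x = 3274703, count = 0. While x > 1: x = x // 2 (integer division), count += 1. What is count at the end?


The variable x halves each step:
x = 3274703 -> 1637351 -> 818675 -> 409337 -> 204668 -> 102334 -> 51167 -> 25583 -> 12791 -> 6395 -> 3197 -> 1598 -> 799 -> 399 -> 199 -> 99 -> 49 -> 24 -> 12 -> 6 -> 3 -> 1
Number of halvings = floor(log2(3274703)) = 21


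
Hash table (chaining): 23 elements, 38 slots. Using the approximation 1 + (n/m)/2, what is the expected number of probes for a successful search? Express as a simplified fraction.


Computing expected probes:
alpha = 23/38
= 1 + alpha/2
= 1 + 23/(2*38)
= (2*38 + 23) / (2*38)
= 99/76


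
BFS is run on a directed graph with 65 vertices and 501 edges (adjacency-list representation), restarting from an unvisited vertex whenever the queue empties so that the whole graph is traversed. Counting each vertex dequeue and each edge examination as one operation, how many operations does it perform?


A full BFS traversal dequeues each vertex exactly once and examines each directed edge exactly once.
V = 65 (vertex processing cost)
E = 501 (edge examination cost)
Total operations proportional to V + E = 65 + 501 = 566


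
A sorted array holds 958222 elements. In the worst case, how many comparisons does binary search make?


Halving sequence: 958222 -> 479111 -> 239555 -> 119777 -> 59888 -> 29944 -> 14972 -> 7486 -> 3743 -> 1871 -> 935 -> 467 -> 233 -> 116 -> 58 -> 29 -> 14 -> 7 -> 3 -> 1
Number of halvings = 19
Max comparisons = 19 + 1 = 20


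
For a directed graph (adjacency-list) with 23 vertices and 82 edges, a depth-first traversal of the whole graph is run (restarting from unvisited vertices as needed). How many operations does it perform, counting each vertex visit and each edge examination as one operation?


A full DFS traversal visits each vertex once and examines each edge once.
V = 23
E = 82
Sum = 23 + 82 = 105


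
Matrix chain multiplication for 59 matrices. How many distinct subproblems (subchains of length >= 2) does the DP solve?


Subproblems are indexed by (i, j) where i < j.
Number of such pairs = n*(n-1)/2
= 59 * 58 / 2
= 1711


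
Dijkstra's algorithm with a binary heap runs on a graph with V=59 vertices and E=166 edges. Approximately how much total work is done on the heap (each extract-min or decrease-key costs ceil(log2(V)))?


Dijkstra with a binary heap: each vertex is extracted once, each edge may relax once.
Each heap operation costs O(log V).
V + E = 59 + 166 = 225
ceil(log2(59)) = 6 (since 2^5 = 32 < 59 <= 64 = 2^6)
Total heap work = (V+E) * ceil(log2(V)) = 225 * 6 = 1350


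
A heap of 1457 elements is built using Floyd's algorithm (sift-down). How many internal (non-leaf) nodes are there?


Leaf nodes occupy roughly half the array.
Sift-down is called for each internal node, starting from the last one.
Internal nodes = floor(n/2) = floor(1457/2) = 728


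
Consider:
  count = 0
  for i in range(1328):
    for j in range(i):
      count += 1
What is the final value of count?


For each i, the inner loop runs i times:
  i=0: inner runs 0 times
  i=1: inner runs 1 time
  i=2: inner runs 2 times
  i=3: inner runs 3 times
  i=4: inner runs 4 times
  i=5: inner runs 5 times
  i=6: inner runs 6 times
  i=7: inner runs 7 times
  ...
Total = 0 + 1 + 2 + ... + 1327 = 1328*(1328-1)/2 = 881128


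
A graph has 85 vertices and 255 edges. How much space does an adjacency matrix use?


Adjacency matrix: V x V grid of entries
Space = V^2 = 85^2 = 85 * 85 = 7225


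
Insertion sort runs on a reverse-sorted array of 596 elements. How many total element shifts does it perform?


Sum of shifts = 1 + 2 + 3 + ... + 595
= 596 * 595 / 2
= 354620 / 2
= 177310


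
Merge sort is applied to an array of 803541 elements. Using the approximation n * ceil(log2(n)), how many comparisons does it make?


Merge sort divides the array into halves recursively.
Number of levels = ceil(log2(803541)) = 20
At each level, approximately n = 803541 comparisons are needed for merging.
Total comparisons ~ n * ceil(log2(n)) = 803541 * 20 = 16070820


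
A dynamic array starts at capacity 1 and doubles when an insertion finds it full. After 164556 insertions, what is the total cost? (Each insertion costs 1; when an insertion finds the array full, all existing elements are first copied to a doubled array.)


Insertion cost: 164556 (one per element)
Resizes occur just before inserting elements 2, 3, 5, 9, ...
Elements copied at each resize: 1 + 2 + 4 + 8 + 16 + 32 + 64 + 128 + 256 + 512 + 1024 + 2048 + 4096 + 8192 + 16384 + 32768 + 65536 + 131072
Sum of copies = 262143 (geometric series: 2^k - 1)
Total = 164556 + 262143 = 426699


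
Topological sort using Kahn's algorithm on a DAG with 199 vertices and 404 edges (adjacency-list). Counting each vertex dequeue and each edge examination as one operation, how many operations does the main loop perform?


Kahn's algorithm:
  1. Compute in-degrees: O(V + E)
  2. Process queue: each vertex dequeued once (O(V))
     each edge examined once (O(E))
Total = V + E = 199 + 404 = 603


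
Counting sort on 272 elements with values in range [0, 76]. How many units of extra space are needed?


Output array size: 272 (to store sorted result)
Count array size: 77 (one slot per possible value, range 0 to 76)
Total extra space = 272 + 77 = 349


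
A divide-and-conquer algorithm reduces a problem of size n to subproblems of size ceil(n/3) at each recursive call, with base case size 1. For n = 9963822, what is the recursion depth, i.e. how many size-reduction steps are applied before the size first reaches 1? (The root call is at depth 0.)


Each step divides the size by 3 (rounding up); after k steps the size is ceil(n/3^k), which equals 1 exactly when 3^k >= n.
So the depth is the smallest k with 3^k >= 9963822, i.e. ceil(log_3(9963822)).
3^14 = 4782969 < 9963822 <= 14348907 = 3^15
Recursion depth = 15


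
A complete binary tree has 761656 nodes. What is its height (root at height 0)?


In a complete binary tree, level k holds nodes 2^k .. 2^(k+1)-1 (1-indexed).
Height = floor(log2(n)) = floor(log2(761656)) = 19
Check: 2^19 = 524288 <= 761656 < 1048576 = 2^20


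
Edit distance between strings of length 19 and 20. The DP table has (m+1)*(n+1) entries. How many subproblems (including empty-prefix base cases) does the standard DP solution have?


The table includes base cases (empty prefixes).
Rows: (m+1) = 20
Columns: (n+1) = 21
Total = 20 * 21 = 420


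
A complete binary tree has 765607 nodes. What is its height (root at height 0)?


In a complete binary tree, level k holds nodes 2^k .. 2^(k+1)-1 (1-indexed).
Height = floor(log2(n)) = floor(log2(765607)) = 19
Check: 2^19 = 524288 <= 765607 < 1048576 = 2^20


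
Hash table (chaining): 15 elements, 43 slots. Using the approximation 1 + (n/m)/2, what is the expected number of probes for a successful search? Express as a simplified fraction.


Computing expected probes:
alpha = 15/43
= 1 + alpha/2
= 1 + 15/(2*43)
= (2*43 + 15) / (2*43)
= 101/86


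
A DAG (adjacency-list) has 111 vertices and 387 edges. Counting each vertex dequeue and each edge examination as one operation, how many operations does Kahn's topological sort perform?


V = 111 (vertex processing)
E = 387 (edge processing)
V + E = 111 + 387 = 498


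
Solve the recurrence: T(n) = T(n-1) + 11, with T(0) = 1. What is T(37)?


Unrolling the recurrence:
T(37) = T(36) + 11
       = T(35) + 11 + 11
       = T(34) + 11*3
       ...
       = T(0) + 11*37
       = 1 + 407 = 408


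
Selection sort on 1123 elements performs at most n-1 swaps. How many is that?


Each of the 1122 passes places one element in its final position.
Pass 1: swap minimum into position 0
Pass 2: swap minimum of remaining into position 1
...
Pass 1122: last two elements, one swap
Maximum swaps = 1123 - 1 = 1122


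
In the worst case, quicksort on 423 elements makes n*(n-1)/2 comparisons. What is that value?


Sum of comparisons per partition:
422 + 421 + ... + 1 + 0
= 423 * (423 - 1) / 2
= 423 * 422 / 2
= 89253


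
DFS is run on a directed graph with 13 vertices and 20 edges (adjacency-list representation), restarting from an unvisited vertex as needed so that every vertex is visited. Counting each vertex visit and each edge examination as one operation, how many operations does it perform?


A full DFS traversal processes each vertex exactly once (push/pop on stack).
Each directed edge is examined once.
V = 13, E = 20
V + E = 33


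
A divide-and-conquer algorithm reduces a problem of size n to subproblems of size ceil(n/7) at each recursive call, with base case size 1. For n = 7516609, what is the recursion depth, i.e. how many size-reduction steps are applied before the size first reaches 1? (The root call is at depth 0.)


Each step divides the size by 7 (rounding up); after k steps the size is ceil(n/7^k), which equals 1 exactly when 7^k >= n.
So the depth is the smallest k with 7^k >= 7516609, i.e. ceil(log_7(7516609)).
7^8 = 5764801 < 7516609 <= 40353607 = 7^9
Recursion depth = 9
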